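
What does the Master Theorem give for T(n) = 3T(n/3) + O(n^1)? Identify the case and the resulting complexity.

Master Theorem for T(n) = 3T(n/3) + O(n^1):

a = 3, b = 3, c = 1
log_b(a) = log_3(3) = 1.0000

Case 2: c = 1 = log_3(3) = 1.0000
T(n) = O(n^1 log n) = O(n log n)

For T(n) = 3T(n/3) + O(n^1): log_3(3) = 1.0000. This is Case 2 of the Master Theorem (c = log_b(a), equal work at all levels), giving O(n log n).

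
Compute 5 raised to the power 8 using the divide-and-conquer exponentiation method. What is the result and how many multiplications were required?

Computing 5^8 by squaring (build up from 5^1; each line after the first costs one multiplication):

5^1 = 5
5^2 = (5^1)^2 = 5^2 = 25
5^4 = (5^2)^2 = 25^2 = 625
5^8 = (5^4)^2 = 625^2 = 390625

Result: 390625
Multiplications needed: 3 (3 lines after 5^1)

5^8 = 390625. Using exponentiation by squaring, this requires 3 multiplications. The key idea: if the exponent is even, square the half-power; if odd, multiply by the base once.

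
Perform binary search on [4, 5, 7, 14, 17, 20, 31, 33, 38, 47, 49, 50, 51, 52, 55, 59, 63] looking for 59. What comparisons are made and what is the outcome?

Binary search for 59 in [4, 5, 7, 14, 17, 20, 31, 33, 38, 47, 49, 50, 51, 52, 55, 59, 63]:

lo=0, hi=16, mid=8, arr[mid]=38 -> 38 < 59, search right half
lo=9, hi=16, mid=12, arr[mid]=51 -> 51 < 59, search right half
lo=13, hi=16, mid=14, arr[mid]=55 -> 55 < 59, search right half
lo=15, hi=16, mid=15, arr[mid]=59 -> Found target at index 15!

Binary search finds 59 at index 15 after 4 comparisons. The search repeatedly halves the search space by comparing with the middle element.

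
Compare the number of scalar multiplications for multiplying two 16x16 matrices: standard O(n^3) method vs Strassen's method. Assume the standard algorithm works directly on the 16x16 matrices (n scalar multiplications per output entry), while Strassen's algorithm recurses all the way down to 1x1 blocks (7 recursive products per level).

Matrix multiplication for 16x16 matrices:

Standard algorithm: 16^3 = 4096 multiplications
Strassen's algorithm: 7^(log2(16)) = 7^4 = 2401 multiplications
Savings: 4096 - 2401 = 1695 multiplications

Standard: 4096 multiplications (16^3). Strassen: 2401 multiplications (7^4). Strassen reduces 8 recursive multiplications to 7 at each level.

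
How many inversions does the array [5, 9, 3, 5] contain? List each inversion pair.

Finding inversions in [5, 9, 3, 5]:

(0, 2): arr[0]=5 > arr[2]=3
(1, 2): arr[1]=9 > arr[2]=3
(1, 3): arr[1]=9 > arr[3]=5

Total inversions: 3

The array has 3 inversion(s): (0,2), (1,2), (1,3). Each pair (i,j) satisfies i < j and arr[i] > arr[j].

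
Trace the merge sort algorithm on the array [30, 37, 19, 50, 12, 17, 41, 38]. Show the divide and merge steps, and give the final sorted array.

Merge sort trace:

Split: [30, 37, 19, 50, 12, 17, 41, 38] -> [30, 37, 19, 50] and [12, 17, 41, 38]
  Split: [30, 37, 19, 50] -> [30, 37] and [19, 50]
    Split: [30, 37] -> [30] and [37]
    Merge: [30] + [37] -> [30, 37]
    Split: [19, 50] -> [19] and [50]
    Merge: [19] + [50] -> [19, 50]
  Merge: [30, 37] + [19, 50] -> [19, 30, 37, 50]
  Split: [12, 17, 41, 38] -> [12, 17] and [41, 38]
    Split: [12, 17] -> [12] and [17]
    Merge: [12] + [17] -> [12, 17]
    Split: [41, 38] -> [41] and [38]
    Merge: [41] + [38] -> [38, 41]
  Merge: [12, 17] + [38, 41] -> [12, 17, 38, 41]
Merge: [19, 30, 37, 50] + [12, 17, 38, 41] -> [12, 17, 19, 30, 37, 38, 41, 50]

Final sorted array: [12, 17, 19, 30, 37, 38, 41, 50]

The merge sort proceeds by recursively splitting the array and merging sorted halves.
After all merges, the sorted array is [12, 17, 19, 30, 37, 38, 41, 50].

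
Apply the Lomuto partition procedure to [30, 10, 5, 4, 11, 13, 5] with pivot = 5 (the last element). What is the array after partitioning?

Lomuto partition with pivot = 5:

Initial array: [30, 10, 5, 4, 11, 13, 5]

arr[0]=30 > 5: no swap
arr[1]=10 > 5: no swap
arr[2]=5 <= 5: swap with position 0, array becomes [5, 10, 30, 4, 11, 13, 5]
arr[3]=4 <= 5: swap with position 1, array becomes [5, 4, 30, 10, 11, 13, 5]
arr[4]=11 > 5: no swap
arr[5]=13 > 5: no swap

Place pivot at position 2: [5, 4, 5, 10, 11, 13, 30]
Pivot position: 2

After partitioning with pivot 5, the array becomes [5, 4, 5, 10, 11, 13, 30]. The pivot is placed at index 2. All elements to the left of the pivot are <= 5, and all elements to the right are > 5.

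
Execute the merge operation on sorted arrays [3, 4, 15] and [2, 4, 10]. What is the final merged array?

Merging process:

Compare 3 vs 2: take 2 from right. Merged: [2]
Compare 3 vs 4: take 3 from left. Merged: [2, 3]
Compare 4 vs 4: take 4 from left. Merged: [2, 3, 4]
Compare 15 vs 4: take 4 from right. Merged: [2, 3, 4, 4]
Compare 15 vs 10: take 10 from right. Merged: [2, 3, 4, 4, 10]
Append remaining from left: [15]. Merged: [2, 3, 4, 4, 10, 15]

Final merged array: [2, 3, 4, 4, 10, 15]
Total comparisons: 5

The merged array is [2, 3, 4, 4, 10, 15], requiring 5 comparisons. The merge step runs in O(n) time where n is the total number of elements.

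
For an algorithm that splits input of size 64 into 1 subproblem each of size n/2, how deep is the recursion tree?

For divide and conquer with division factor 2:

Problem sizes at each level:
Level 0: 64
Level 1: 32
Level 2: 16
Level 3: 8
Level 4: 4
Level 5: 2
Level 6: 1

The root is level 0 and the size-1 base case is level 6 (the tree spans levels 0 through 6, i.e. 7 levels counting the root), so the depth is the number of divisions: log_2(64) = 6

The recursion tree depth is log_2(64) = 6. At each level, the problem size is divided by 2, so it takes 6 divisions to reduce to a base case of size 1. The algorithm makes 1 recursive call at each level.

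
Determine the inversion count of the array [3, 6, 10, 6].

Finding inversions in [3, 6, 10, 6]:

(2, 3): arr[2]=10 > arr[3]=6

Total inversions: 1

The array has 1 inversion(s): (2,3). Each pair (i,j) satisfies i < j and arr[i] > arr[j].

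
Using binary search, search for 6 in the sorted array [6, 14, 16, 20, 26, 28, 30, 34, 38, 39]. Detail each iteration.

Binary search for 6 in [6, 14, 16, 20, 26, 28, 30, 34, 38, 39]:

lo=0, hi=9, mid=4, arr[mid]=26 -> 26 > 6, search left half
lo=0, hi=3, mid=1, arr[mid]=14 -> 14 > 6, search left half
lo=0, hi=0, mid=0, arr[mid]=6 -> Found target at index 0!

Binary search finds 6 at index 0 after 3 comparisons. The search repeatedly halves the search space by comparing with the middle element.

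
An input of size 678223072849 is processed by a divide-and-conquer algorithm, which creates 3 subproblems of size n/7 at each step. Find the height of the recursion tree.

For divide and conquer with division factor 7:

Problem sizes at each level:
Level 0: 678223072849
Level 1: 96889010407
Level 2: 13841287201
Level 3: 1977326743
Level 4: 282475249
Level 5: 40353607
Level 6: 5764801
Level 7: 823543
Level 8: 117649
Level 9: 16807
Level 10: 2401
Level 11: 343
Level 12: 49
Level 13: 7
Level 14: 1

The root is level 0 and the size-1 base case is level 14 (the tree spans levels 0 through 14, i.e. 15 levels counting the root), so the depth is the number of divisions: log_7(678223072849) = 14

The recursion tree depth is log_7(678223072849) = 14. At each level, the problem size is divided by 7, so it takes 14 divisions to reduce to a base case of size 1. The algorithm makes 3 recursive calls at each level.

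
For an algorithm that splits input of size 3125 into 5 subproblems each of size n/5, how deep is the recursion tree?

For divide and conquer with division factor 5:

Problem sizes at each level:
Level 0: 3125
Level 1: 625
Level 2: 125
Level 3: 25
Level 4: 5
Level 5: 1

The root is level 0 and the size-1 base case is level 5 (the tree spans levels 0 through 5, i.e. 6 levels counting the root), so the depth is the number of divisions: log_5(3125) = 5

The recursion tree depth is log_5(3125) = 5. At each level, the problem size is divided by 5, so it takes 5 divisions to reduce to a base case of size 1. The algorithm makes 5 recursive calls at each level.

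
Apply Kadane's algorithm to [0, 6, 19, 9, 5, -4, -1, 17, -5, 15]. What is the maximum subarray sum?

Using Kadane's algorithm on [0, 6, 19, 9, 5, -4, -1, 17, -5, 15]:

Scanning through the array:
Position 1 (value 6): max_ending_here = 6, max_so_far = 6
Position 2 (value 19): max_ending_here = 25, max_so_far = 25
Position 3 (value 9): max_ending_here = 34, max_so_far = 34
Position 4 (value 5): max_ending_here = 39, max_so_far = 39
Position 5 (value -4): max_ending_here = 35, max_so_far = 39
Position 6 (value -1): max_ending_here = 34, max_so_far = 39
Position 7 (value 17): max_ending_here = 51, max_so_far = 51
Position 8 (value -5): max_ending_here = 46, max_so_far = 51
Position 9 (value 15): max_ending_here = 61, max_so_far = 61

Maximum subarray: [0, 6, 19, 9, 5, -4, -1, 17, -5, 15]
Maximum sum: 61

The maximum subarray is [0, 6, 19, 9, 5, -4, -1, 17, -5, 15] with sum 61. This subarray runs from index 0 to index 9.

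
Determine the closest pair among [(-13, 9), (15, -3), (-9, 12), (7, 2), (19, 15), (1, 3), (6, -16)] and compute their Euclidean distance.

Computing all pairwise distances among 7 points:

d((-13, 9), (15, -3)) = 30.4631
d((-13, 9), (-9, 12)) = 5.0 <-- minimum
d((-13, 9), (7, 2)) = 21.1896
d((-13, 9), (19, 15)) = 32.5576
d((-13, 9), (1, 3)) = 15.2315
d((-13, 9), (6, -16)) = 31.4006
d((15, -3), (-9, 12)) = 28.3019
d((15, -3), (7, 2)) = 9.434
d((15, -3), (19, 15)) = 18.4391
d((15, -3), (1, 3)) = 15.2315
d((15, -3), (6, -16)) = 15.8114
d((-9, 12), (7, 2)) = 18.868
d((-9, 12), (19, 15)) = 28.1603
d((-9, 12), (1, 3)) = 13.4536
d((-9, 12), (6, -16)) = 31.7648
d((7, 2), (19, 15)) = 17.6918
d((7, 2), (1, 3)) = 6.0828
d((7, 2), (6, -16)) = 18.0278
d((19, 15), (1, 3)) = 21.6333
d((19, 15), (6, -16)) = 33.6155
d((1, 3), (6, -16)) = 19.6469

Closest pair: (-13, 9) and (-9, 12) with distance 5.0

The closest pair is (-13, 9) and (-9, 12) with Euclidean distance 5.0. For 7 points, brute-force pairwise comparison is shown above. For large n, the divide-and-conquer algorithm (sort by x, recurse on halves, check the dividing strip) achieves O(n log n).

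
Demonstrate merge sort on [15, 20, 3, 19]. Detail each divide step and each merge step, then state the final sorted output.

Merge sort trace:

Split: [15, 20, 3, 19] -> [15, 20] and [3, 19]
  Split: [15, 20] -> [15] and [20]
  Merge: [15] + [20] -> [15, 20]
  Split: [3, 19] -> [3] and [19]
  Merge: [3] + [19] -> [3, 19]
Merge: [15, 20] + [3, 19] -> [3, 15, 19, 20]

Final sorted array: [3, 15, 19, 20]

The merge sort proceeds by recursively splitting the array and merging sorted halves.
After all merges, the sorted array is [3, 15, 19, 20].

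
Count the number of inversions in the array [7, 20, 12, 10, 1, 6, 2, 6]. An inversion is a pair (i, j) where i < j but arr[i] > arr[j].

Finding inversions in [7, 20, 12, 10, 1, 6, 2, 6]:

(0, 4): arr[0]=7 > arr[4]=1
(0, 5): arr[0]=7 > arr[5]=6
(0, 6): arr[0]=7 > arr[6]=2
(0, 7): arr[0]=7 > arr[7]=6
(1, 2): arr[1]=20 > arr[2]=12
(1, 3): arr[1]=20 > arr[3]=10
(1, 4): arr[1]=20 > arr[4]=1
(1, 5): arr[1]=20 > arr[5]=6
(1, 6): arr[1]=20 > arr[6]=2
(1, 7): arr[1]=20 > arr[7]=6
(2, 3): arr[2]=12 > arr[3]=10
(2, 4): arr[2]=12 > arr[4]=1
(2, 5): arr[2]=12 > arr[5]=6
(2, 6): arr[2]=12 > arr[6]=2
(2, 7): arr[2]=12 > arr[7]=6
(3, 4): arr[3]=10 > arr[4]=1
(3, 5): arr[3]=10 > arr[5]=6
(3, 6): arr[3]=10 > arr[6]=2
(3, 7): arr[3]=10 > arr[7]=6
(5, 6): arr[5]=6 > arr[6]=2

Total inversions: 20

The array has 20 inversion(s): (0,4), (0,5), (0,6), (0,7), (1,2), (1,3), (1,4), (1,5), (1,6), (1,7), (2,3), (2,4), (2,5), (2,6), (2,7), (3,4), (3,5), (3,6), (3,7), (5,6). Each pair (i,j) satisfies i < j and arr[i] > arr[j].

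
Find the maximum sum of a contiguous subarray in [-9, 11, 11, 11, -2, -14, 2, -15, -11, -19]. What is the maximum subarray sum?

Using Kadane's algorithm on [-9, 11, 11, 11, -2, -14, 2, -15, -11, -19]:

Scanning through the array:
Position 1 (value 11): max_ending_here = 11, max_so_far = 11
Position 2 (value 11): max_ending_here = 22, max_so_far = 22
Position 3 (value 11): max_ending_here = 33, max_so_far = 33
Position 4 (value -2): max_ending_here = 31, max_so_far = 33
Position 5 (value -14): max_ending_here = 17, max_so_far = 33
Position 6 (value 2): max_ending_here = 19, max_so_far = 33
Position 7 (value -15): max_ending_here = 4, max_so_far = 33
Position 8 (value -11): max_ending_here = -7, max_so_far = 33
Position 9 (value -19): max_ending_here = -19, max_so_far = 33

Maximum subarray: [11, 11, 11]
Maximum sum: 33

The maximum subarray is [11, 11, 11] with sum 33. This subarray runs from index 1 to index 3.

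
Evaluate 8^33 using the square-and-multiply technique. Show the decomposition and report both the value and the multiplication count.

Computing 8^33 by squaring (build up from 8^1; each line after the first costs one multiplication):

8^1 = 8
8^2 = (8^1)^2 = 8^2 = 64
8^4 = (8^2)^2 = 64^2 = 4096
8^8 = (8^4)^2 = 4096^2 = 16777216
8^16 = (8^8)^2 = 16777216^2 = 281474976710656
8^32 = (8^16)^2 = 281474976710656^2 = 79228162514264337593543950336
8^33 = 8 * 8^32 = 8 * 79228162514264337593543950336 = 633825300114114700748351602688

Result: 633825300114114700748351602688
Multiplications needed: 6 (6 lines after 8^1)

8^33 = 633825300114114700748351602688. Using exponentiation by squaring, this requires 6 multiplications. The key idea: if the exponent is even, square the half-power; if odd, multiply by the base once.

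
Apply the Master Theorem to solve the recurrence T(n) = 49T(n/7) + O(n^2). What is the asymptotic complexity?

Master Theorem for T(n) = 49T(n/7) + O(n^2):

a = 49, b = 7, c = 2
log_b(a) = log_7(49) = 2.0000

Case 2: c = 2 = log_7(49) = 2.0000
T(n) = O(n^2 log n) = O(n^2 log n)

For T(n) = 49T(n/7) + O(n^2): log_7(49) = 2.0000. This is Case 2 of the Master Theorem (c = log_b(a), equal work at all levels), giving O(n^2 log n).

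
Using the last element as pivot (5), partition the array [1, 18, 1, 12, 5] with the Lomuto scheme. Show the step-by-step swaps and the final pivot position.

Lomuto partition with pivot = 5:

Initial array: [1, 18, 1, 12, 5]

arr[0]=1 <= 5: swap with position 0, array becomes [1, 18, 1, 12, 5]
arr[1]=18 > 5: no swap
arr[2]=1 <= 5: swap with position 1, array becomes [1, 1, 18, 12, 5]
arr[3]=12 > 5: no swap

Place pivot at position 2: [1, 1, 5, 12, 18]
Pivot position: 2

After partitioning with pivot 5, the array becomes [1, 1, 5, 12, 18]. The pivot is placed at index 2. All elements to the left of the pivot are <= 5, and all elements to the right are > 5.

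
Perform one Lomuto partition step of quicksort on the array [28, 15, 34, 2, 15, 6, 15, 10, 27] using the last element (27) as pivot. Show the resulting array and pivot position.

Lomuto partition with pivot = 27:

Initial array: [28, 15, 34, 2, 15, 6, 15, 10, 27]

arr[0]=28 > 27: no swap
arr[1]=15 <= 27: swap with position 0, array becomes [15, 28, 34, 2, 15, 6, 15, 10, 27]
arr[2]=34 > 27: no swap
arr[3]=2 <= 27: swap with position 1, array becomes [15, 2, 34, 28, 15, 6, 15, 10, 27]
arr[4]=15 <= 27: swap with position 2, array becomes [15, 2, 15, 28, 34, 6, 15, 10, 27]
arr[5]=6 <= 27: swap with position 3, array becomes [15, 2, 15, 6, 34, 28, 15, 10, 27]
arr[6]=15 <= 27: swap with position 4, array becomes [15, 2, 15, 6, 15, 28, 34, 10, 27]
arr[7]=10 <= 27: swap with position 5, array becomes [15, 2, 15, 6, 15, 10, 34, 28, 27]

Place pivot at position 6: [15, 2, 15, 6, 15, 10, 27, 28, 34]
Pivot position: 6

After partitioning with pivot 27, the array becomes [15, 2, 15, 6, 15, 10, 27, 28, 34]. The pivot is placed at index 6. All elements to the left of the pivot are <= 27, and all elements to the right are > 27.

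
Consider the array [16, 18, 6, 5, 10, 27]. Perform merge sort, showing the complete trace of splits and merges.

Merge sort trace:

Split: [16, 18, 6, 5, 10, 27] -> [16, 18, 6] and [5, 10, 27]
  Split: [16, 18, 6] -> [16] and [18, 6]
    Split: [18, 6] -> [18] and [6]
    Merge: [18] + [6] -> [6, 18]
  Merge: [16] + [6, 18] -> [6, 16, 18]
  Split: [5, 10, 27] -> [5] and [10, 27]
    Split: [10, 27] -> [10] and [27]
    Merge: [10] + [27] -> [10, 27]
  Merge: [5] + [10, 27] -> [5, 10, 27]
Merge: [6, 16, 18] + [5, 10, 27] -> [5, 6, 10, 16, 18, 27]

Final sorted array: [5, 6, 10, 16, 18, 27]

The merge sort proceeds by recursively splitting the array and merging sorted halves.
After all merges, the sorted array is [5, 6, 10, 16, 18, 27].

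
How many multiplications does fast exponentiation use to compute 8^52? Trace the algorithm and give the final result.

Computing 8^52 by squaring (build up from 8^1; each line after the first costs one multiplication):

8^1 = 8
8^2 = (8^1)^2 = 8^2 = 64
8^3 = 8 * 8^2 = 8 * 64 = 512
8^6 = (8^3)^2 = 512^2 = 262144
8^12 = (8^6)^2 = 262144^2 = 68719476736
8^13 = 8 * 8^12 = 8 * 68719476736 = 549755813888
8^26 = (8^13)^2 = 549755813888^2 = 302231454903657293676544
8^52 = (8^26)^2 = 302231454903657293676544^2 = 91343852333181432387730302044767688728495783936

Result: 91343852333181432387730302044767688728495783936
Multiplications needed: 7 (7 lines after 8^1)

8^52 = 91343852333181432387730302044767688728495783936. Using exponentiation by squaring, this requires 7 multiplications. The key idea: if the exponent is even, square the half-power; if odd, multiply by the base once.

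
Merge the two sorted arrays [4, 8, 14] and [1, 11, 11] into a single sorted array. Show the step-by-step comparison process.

Merging process:

Compare 4 vs 1: take 1 from right. Merged: [1]
Compare 4 vs 11: take 4 from left. Merged: [1, 4]
Compare 8 vs 11: take 8 from left. Merged: [1, 4, 8]
Compare 14 vs 11: take 11 from right. Merged: [1, 4, 8, 11]
Compare 14 vs 11: take 11 from right. Merged: [1, 4, 8, 11, 11]
Append remaining from left: [14]. Merged: [1, 4, 8, 11, 11, 14]

Final merged array: [1, 4, 8, 11, 11, 14]
Total comparisons: 5

The merged array is [1, 4, 8, 11, 11, 14], requiring 5 comparisons. The merge step runs in O(n) time where n is the total number of elements.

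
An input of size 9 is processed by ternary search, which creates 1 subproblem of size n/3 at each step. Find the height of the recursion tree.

For divide and conquer with division factor 3:

Problem sizes at each level:
Level 0: 9
Level 1: 3
Level 2: 1

The root is level 0 and the size-1 base case is level 2 (the tree spans levels 0 through 2, i.e. 3 levels counting the root), so the depth is the number of divisions: log_3(9) = 2

The recursion tree depth is log_3(9) = 2. At each level, the problem size is divided by 3, so it takes 2 divisions to reduce to a base case of size 1. The algorithm makes 1 recursive call at each level.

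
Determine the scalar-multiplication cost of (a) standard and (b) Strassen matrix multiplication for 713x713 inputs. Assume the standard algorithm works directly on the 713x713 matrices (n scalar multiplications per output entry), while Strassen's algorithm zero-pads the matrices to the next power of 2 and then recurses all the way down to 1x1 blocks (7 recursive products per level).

Matrix multiplication for 713x713 matrices:

Strassen's algorithm requires power-of-2 dimensions. Pad 713x713 to 1024x1024 (next power of 2).

Standard algorithm: 713^3 = 362467097 multiplications
Strassen's algorithm: 7^(log2(1024)) = 7^10 = 282475249 multiplications
Savings: 362467097 - 282475249 = 79991848 multiplications

Standard: 362467097 multiplications (713^3). Strassen: 282475249 multiplications (7^10, after padding to 1024x1024). Strassen reduces 8 recursive multiplications to 7 at each level.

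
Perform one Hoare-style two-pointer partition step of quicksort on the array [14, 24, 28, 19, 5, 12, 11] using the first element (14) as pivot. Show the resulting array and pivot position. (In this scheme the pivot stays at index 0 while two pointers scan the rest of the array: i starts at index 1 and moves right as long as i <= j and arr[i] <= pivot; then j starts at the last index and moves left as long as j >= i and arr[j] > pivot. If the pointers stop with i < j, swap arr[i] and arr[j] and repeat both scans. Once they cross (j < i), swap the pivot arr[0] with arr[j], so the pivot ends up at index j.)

Hoare-style two-pointer partition with pivot = 14:

Initial array: [14, 24, 28, 19, 5, 12, 11]

Pointers start at i = 1, j = 6.
i stops at index 1 (arr[1]=24 > 14), j stops at index 6 (arr[6]=11 <= 14): swap arr[1] and arr[6], array becomes [14, 11, 28, 19, 5, 12, 24]
i stops at index 2 (arr[2]=28 > 14), j stops at index 5 (arr[5]=12 <= 14): swap arr[2] and arr[5], array becomes [14, 11, 12, 19, 5, 28, 24]
i stops at index 3 (arr[3]=19 > 14), j stops at index 4 (arr[4]=5 <= 14): swap arr[3] and arr[4], array becomes [14, 11, 12, 5, 19, 28, 24]
i ends at 4, j ends at 3: the pointers have crossed (j < i), so scanning stops.

Swap pivot arr[0] with arr[3] to place pivot at position 3: [5, 11, 12, 14, 19, 28, 24]
Pivot position: 3

After partitioning with pivot 14, the array becomes [5, 11, 12, 14, 19, 28, 24]. The pivot is placed at index 3. All elements to the left of the pivot are <= 14, and all elements to the right are > 14.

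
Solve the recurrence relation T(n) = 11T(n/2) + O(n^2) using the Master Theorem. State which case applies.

Master Theorem for T(n) = 11T(n/2) + O(n^2):

a = 11, b = 2, c = 2
log_b(a) = log_2(11) = 3.4594

Case 1: c = 2 < log_2(11) = 3.4594
T(n) = O(n^(log_2 11))

For T(n) = 11T(n/2) + O(n^2): log_2(11) = 3.4594. This is Case 1 of the Master Theorem (c < log_b(a), work dominated by leaves), giving O(n^(log_2 11)).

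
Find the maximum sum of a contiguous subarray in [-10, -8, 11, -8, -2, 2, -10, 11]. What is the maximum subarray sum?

Using Kadane's algorithm on [-10, -8, 11, -8, -2, 2, -10, 11]:

Scanning through the array:
Position 1 (value -8): max_ending_here = -8, max_so_far = -8
Position 2 (value 11): max_ending_here = 11, max_so_far = 11
Position 3 (value -8): max_ending_here = 3, max_so_far = 11
Position 4 (value -2): max_ending_here = 1, max_so_far = 11
Position 5 (value 2): max_ending_here = 3, max_so_far = 11
Position 6 (value -10): max_ending_here = -7, max_so_far = 11
Position 7 (value 11): max_ending_here = 11, max_so_far = 11

Maximum subarray: [11]
Maximum sum: 11

The maximum subarray is [11] with sum 11. This subarray runs from index 2 to index 2.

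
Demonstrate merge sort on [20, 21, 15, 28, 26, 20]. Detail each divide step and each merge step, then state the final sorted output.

Merge sort trace:

Split: [20, 21, 15, 28, 26, 20] -> [20, 21, 15] and [28, 26, 20]
  Split: [20, 21, 15] -> [20] and [21, 15]
    Split: [21, 15] -> [21] and [15]
    Merge: [21] + [15] -> [15, 21]
  Merge: [20] + [15, 21] -> [15, 20, 21]
  Split: [28, 26, 20] -> [28] and [26, 20]
    Split: [26, 20] -> [26] and [20]
    Merge: [26] + [20] -> [20, 26]
  Merge: [28] + [20, 26] -> [20, 26, 28]
Merge: [15, 20, 21] + [20, 26, 28] -> [15, 20, 20, 21, 26, 28]

Final sorted array: [15, 20, 20, 21, 26, 28]

The merge sort proceeds by recursively splitting the array and merging sorted halves.
After all merges, the sorted array is [15, 20, 20, 21, 26, 28].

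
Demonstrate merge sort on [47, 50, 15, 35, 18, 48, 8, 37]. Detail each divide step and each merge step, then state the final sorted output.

Merge sort trace:

Split: [47, 50, 15, 35, 18, 48, 8, 37] -> [47, 50, 15, 35] and [18, 48, 8, 37]
  Split: [47, 50, 15, 35] -> [47, 50] and [15, 35]
    Split: [47, 50] -> [47] and [50]
    Merge: [47] + [50] -> [47, 50]
    Split: [15, 35] -> [15] and [35]
    Merge: [15] + [35] -> [15, 35]
  Merge: [47, 50] + [15, 35] -> [15, 35, 47, 50]
  Split: [18, 48, 8, 37] -> [18, 48] and [8, 37]
    Split: [18, 48] -> [18] and [48]
    Merge: [18] + [48] -> [18, 48]
    Split: [8, 37] -> [8] and [37]
    Merge: [8] + [37] -> [8, 37]
  Merge: [18, 48] + [8, 37] -> [8, 18, 37, 48]
Merge: [15, 35, 47, 50] + [8, 18, 37, 48] -> [8, 15, 18, 35, 37, 47, 48, 50]

Final sorted array: [8, 15, 18, 35, 37, 47, 48, 50]

The merge sort proceeds by recursively splitting the array and merging sorted halves.
After all merges, the sorted array is [8, 15, 18, 35, 37, 47, 48, 50].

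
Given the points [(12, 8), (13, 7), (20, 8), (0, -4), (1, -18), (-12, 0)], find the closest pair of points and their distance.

Computing all pairwise distances among 6 points:

d((12, 8), (13, 7)) = 1.4142 <-- minimum
d((12, 8), (20, 8)) = 8.0
d((12, 8), (0, -4)) = 16.9706
d((12, 8), (1, -18)) = 28.2312
d((12, 8), (-12, 0)) = 25.2982
d((13, 7), (20, 8)) = 7.0711
d((13, 7), (0, -4)) = 17.0294
d((13, 7), (1, -18)) = 27.7308
d((13, 7), (-12, 0)) = 25.9615
d((20, 8), (0, -4)) = 23.3238
d((20, 8), (1, -18)) = 32.2025
d((20, 8), (-12, 0)) = 32.9848
d((0, -4), (1, -18)) = 14.0357
d((0, -4), (-12, 0)) = 12.6491
d((1, -18), (-12, 0)) = 22.2036

Closest pair: (12, 8) and (13, 7) with distance 1.4142

The closest pair is (12, 8) and (13, 7) with Euclidean distance 1.4142. For 6 points, brute-force pairwise comparison is shown above. For large n, the divide-and-conquer algorithm (sort by x, recurse on halves, check the dividing strip) achieves O(n log n).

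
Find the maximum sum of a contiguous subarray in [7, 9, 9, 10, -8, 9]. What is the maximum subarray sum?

Using Kadane's algorithm on [7, 9, 9, 10, -8, 9]:

Scanning through the array:
Position 1 (value 9): max_ending_here = 16, max_so_far = 16
Position 2 (value 9): max_ending_here = 25, max_so_far = 25
Position 3 (value 10): max_ending_here = 35, max_so_far = 35
Position 4 (value -8): max_ending_here = 27, max_so_far = 35
Position 5 (value 9): max_ending_here = 36, max_so_far = 36

Maximum subarray: [7, 9, 9, 10, -8, 9]
Maximum sum: 36

The maximum subarray is [7, 9, 9, 10, -8, 9] with sum 36. This subarray runs from index 0 to index 5.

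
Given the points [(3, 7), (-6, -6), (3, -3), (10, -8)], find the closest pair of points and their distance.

Computing all pairwise distances among 4 points:

d((3, 7), (-6, -6)) = 15.8114
d((3, 7), (3, -3)) = 10.0
d((3, 7), (10, -8)) = 16.5529
d((-6, -6), (3, -3)) = 9.4868
d((-6, -6), (10, -8)) = 16.1245
d((3, -3), (10, -8)) = 8.6023 <-- minimum

Closest pair: (3, -3) and (10, -8) with distance 8.6023

The closest pair is (3, -3) and (10, -8) with Euclidean distance 8.6023. For 4 points, brute-force pairwise comparison is shown above. For large n, the divide-and-conquer algorithm (sort by x, recurse on halves, check the dividing strip) achieves O(n log n).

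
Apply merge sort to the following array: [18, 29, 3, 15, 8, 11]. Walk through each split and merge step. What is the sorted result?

Merge sort trace:

Split: [18, 29, 3, 15, 8, 11] -> [18, 29, 3] and [15, 8, 11]
  Split: [18, 29, 3] -> [18] and [29, 3]
    Split: [29, 3] -> [29] and [3]
    Merge: [29] + [3] -> [3, 29]
  Merge: [18] + [3, 29] -> [3, 18, 29]
  Split: [15, 8, 11] -> [15] and [8, 11]
    Split: [8, 11] -> [8] and [11]
    Merge: [8] + [11] -> [8, 11]
  Merge: [15] + [8, 11] -> [8, 11, 15]
Merge: [3, 18, 29] + [8, 11, 15] -> [3, 8, 11, 15, 18, 29]

Final sorted array: [3, 8, 11, 15, 18, 29]

The merge sort proceeds by recursively splitting the array and merging sorted halves.
After all merges, the sorted array is [3, 8, 11, 15, 18, 29].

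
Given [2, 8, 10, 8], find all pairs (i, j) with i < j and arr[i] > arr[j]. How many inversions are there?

Finding inversions in [2, 8, 10, 8]:

(2, 3): arr[2]=10 > arr[3]=8

Total inversions: 1

The array has 1 inversion(s): (2,3). Each pair (i,j) satisfies i < j and arr[i] > arr[j].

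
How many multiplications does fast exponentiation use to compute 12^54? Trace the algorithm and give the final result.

Computing 12^54 by squaring (build up from 12^1; each line after the first costs one multiplication):

12^1 = 12
12^2 = (12^1)^2 = 12^2 = 144
12^3 = 12 * 12^2 = 12 * 144 = 1728
12^6 = (12^3)^2 = 1728^2 = 2985984
12^12 = (12^6)^2 = 2985984^2 = 8916100448256
12^13 = 12 * 12^12 = 12 * 8916100448256 = 106993205379072
12^26 = (12^13)^2 = 106993205379072^2 = 11447545997288281555215581184
12^27 = 12 * 12^26 = 12 * 11447545997288281555215581184 = 137370551967459378662586974208
12^54 = (12^27)^2 = 137370551967459378662586974208^2 = 18870668547844457769972080826950345531368943638112857227264

Result: 18870668547844457769972080826950345531368943638112857227264
Multiplications needed: 8 (8 lines after 12^1)

12^54 = 18870668547844457769972080826950345531368943638112857227264. Using exponentiation by squaring, this requires 8 multiplications. The key idea: if the exponent is even, square the half-power; if odd, multiply by the base once.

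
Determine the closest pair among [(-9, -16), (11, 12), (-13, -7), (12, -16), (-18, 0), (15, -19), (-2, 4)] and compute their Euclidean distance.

Computing all pairwise distances among 7 points:

d((-9, -16), (11, 12)) = 34.4093
d((-9, -16), (-13, -7)) = 9.8489
d((-9, -16), (12, -16)) = 21.0
d((-9, -16), (-18, 0)) = 18.3576
d((-9, -16), (15, -19)) = 24.1868
d((-9, -16), (-2, 4)) = 21.1896
d((11, 12), (-13, -7)) = 30.6105
d((11, 12), (12, -16)) = 28.0179
d((11, 12), (-18, 0)) = 31.3847
d((11, 12), (15, -19)) = 31.257
d((11, 12), (-2, 4)) = 15.2643
d((-13, -7), (12, -16)) = 26.5707
d((-13, -7), (-18, 0)) = 8.6023
d((-13, -7), (15, -19)) = 30.4631
d((-13, -7), (-2, 4)) = 15.5563
d((12, -16), (-18, 0)) = 34.0
d((12, -16), (15, -19)) = 4.2426 <-- minimum
d((12, -16), (-2, 4)) = 24.4131
d((-18, 0), (15, -19)) = 38.0789
d((-18, 0), (-2, 4)) = 16.4924
d((15, -19), (-2, 4)) = 28.6007

Closest pair: (12, -16) and (15, -19) with distance 4.2426

The closest pair is (12, -16) and (15, -19) with Euclidean distance 4.2426. For 7 points, brute-force pairwise comparison is shown above. For large n, the divide-and-conquer algorithm (sort by x, recurse on halves, check the dividing strip) achieves O(n log n).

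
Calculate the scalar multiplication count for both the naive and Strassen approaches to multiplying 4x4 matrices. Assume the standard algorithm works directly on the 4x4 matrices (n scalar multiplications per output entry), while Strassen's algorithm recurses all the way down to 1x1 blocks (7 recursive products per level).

Matrix multiplication for 4x4 matrices:

Standard algorithm: 4^3 = 64 multiplications
Strassen's algorithm: 7^(log2(4)) = 7^2 = 49 multiplications
Savings: 64 - 49 = 15 multiplications

Standard: 64 multiplications (4^3). Strassen: 49 multiplications (7^2). Strassen reduces 8 recursive multiplications to 7 at each level.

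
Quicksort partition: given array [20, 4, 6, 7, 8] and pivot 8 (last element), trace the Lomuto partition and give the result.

Lomuto partition with pivot = 8:

Initial array: [20, 4, 6, 7, 8]

arr[0]=20 > 8: no swap
arr[1]=4 <= 8: swap with position 0, array becomes [4, 20, 6, 7, 8]
arr[2]=6 <= 8: swap with position 1, array becomes [4, 6, 20, 7, 8]
arr[3]=7 <= 8: swap with position 2, array becomes [4, 6, 7, 20, 8]

Place pivot at position 3: [4, 6, 7, 8, 20]
Pivot position: 3

After partitioning with pivot 8, the array becomes [4, 6, 7, 8, 20]. The pivot is placed at index 3. All elements to the left of the pivot are <= 8, and all elements to the right are > 8.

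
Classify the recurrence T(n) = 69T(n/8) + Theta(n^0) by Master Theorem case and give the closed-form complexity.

Master Theorem for T(n) = 69T(n/8) + O(n^0):

a = 69, b = 8, c = 0
log_b(a) = log_8(69) = 2.0362

Case 1: c = 0 < log_8(69) = 2.0362
T(n) = O(n^(log_8 69))

For T(n) = 69T(n/8) + O(n^0): log_8(69) = 2.0362. This is Case 1 of the Master Theorem (c < log_b(a), work dominated by leaves), giving O(n^(log_8 69)).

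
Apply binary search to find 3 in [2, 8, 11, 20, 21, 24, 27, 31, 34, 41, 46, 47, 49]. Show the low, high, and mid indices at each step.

Binary search for 3 in [2, 8, 11, 20, 21, 24, 27, 31, 34, 41, 46, 47, 49]:

lo=0, hi=12, mid=6, arr[mid]=27 -> 27 > 3, search left half
lo=0, hi=5, mid=2, arr[mid]=11 -> 11 > 3, search left half
lo=0, hi=1, mid=0, arr[mid]=2 -> 2 < 3, search right half
lo=1, hi=1, mid=1, arr[mid]=8 -> 8 > 3, search left half
lo=1 > hi=0, target 3 not found

Binary search determines that 3 is not in the array after 4 comparisons. The search space was exhausted without finding the target.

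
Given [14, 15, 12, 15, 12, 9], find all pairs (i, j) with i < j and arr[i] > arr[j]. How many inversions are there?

Finding inversions in [14, 15, 12, 15, 12, 9]:

(0, 2): arr[0]=14 > arr[2]=12
(0, 4): arr[0]=14 > arr[4]=12
(0, 5): arr[0]=14 > arr[5]=9
(1, 2): arr[1]=15 > arr[2]=12
(1, 4): arr[1]=15 > arr[4]=12
(1, 5): arr[1]=15 > arr[5]=9
(2, 5): arr[2]=12 > arr[5]=9
(3, 4): arr[3]=15 > arr[4]=12
(3, 5): arr[3]=15 > arr[5]=9
(4, 5): arr[4]=12 > arr[5]=9

Total inversions: 10

The array has 10 inversion(s): (0,2), (0,4), (0,5), (1,2), (1,4), (1,5), (2,5), (3,4), (3,5), (4,5). Each pair (i,j) satisfies i < j and arr[i] > arr[j].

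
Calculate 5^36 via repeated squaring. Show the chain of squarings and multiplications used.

Computing 5^36 by squaring (build up from 5^1; each line after the first costs one multiplication):

5^1 = 5
5^2 = (5^1)^2 = 5^2 = 25
5^4 = (5^2)^2 = 25^2 = 625
5^8 = (5^4)^2 = 625^2 = 390625
5^9 = 5 * 5^8 = 5 * 390625 = 1953125
5^18 = (5^9)^2 = 1953125^2 = 3814697265625
5^36 = (5^18)^2 = 3814697265625^2 = 14551915228366851806640625

Result: 14551915228366851806640625
Multiplications needed: 6 (6 lines after 5^1)

5^36 = 14551915228366851806640625. Using exponentiation by squaring, this requires 6 multiplications. The key idea: if the exponent is even, square the half-power; if odd, multiply by the base once.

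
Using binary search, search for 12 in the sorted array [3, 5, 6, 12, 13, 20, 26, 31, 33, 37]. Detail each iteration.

Binary search for 12 in [3, 5, 6, 12, 13, 20, 26, 31, 33, 37]:

lo=0, hi=9, mid=4, arr[mid]=13 -> 13 > 12, search left half
lo=0, hi=3, mid=1, arr[mid]=5 -> 5 < 12, search right half
lo=2, hi=3, mid=2, arr[mid]=6 -> 6 < 12, search right half
lo=3, hi=3, mid=3, arr[mid]=12 -> Found target at index 3!

Binary search finds 12 at index 3 after 4 comparisons. The search repeatedly halves the search space by comparing with the middle element.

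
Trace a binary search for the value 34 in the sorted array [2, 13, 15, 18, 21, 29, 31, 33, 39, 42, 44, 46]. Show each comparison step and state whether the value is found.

Binary search for 34 in [2, 13, 15, 18, 21, 29, 31, 33, 39, 42, 44, 46]:

lo=0, hi=11, mid=5, arr[mid]=29 -> 29 < 34, search right half
lo=6, hi=11, mid=8, arr[mid]=39 -> 39 > 34, search left half
lo=6, hi=7, mid=6, arr[mid]=31 -> 31 < 34, search right half
lo=7, hi=7, mid=7, arr[mid]=33 -> 33 < 34, search right half
lo=8 > hi=7, target 34 not found

Binary search determines that 34 is not in the array after 4 comparisons. The search space was exhausted without finding the target.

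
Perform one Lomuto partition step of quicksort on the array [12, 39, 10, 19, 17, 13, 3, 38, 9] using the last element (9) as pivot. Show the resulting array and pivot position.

Lomuto partition with pivot = 9:

Initial array: [12, 39, 10, 19, 17, 13, 3, 38, 9]

arr[0]=12 > 9: no swap
arr[1]=39 > 9: no swap
arr[2]=10 > 9: no swap
arr[3]=19 > 9: no swap
arr[4]=17 > 9: no swap
arr[5]=13 > 9: no swap
arr[6]=3 <= 9: swap with position 0, array becomes [3, 39, 10, 19, 17, 13, 12, 38, 9]
arr[7]=38 > 9: no swap

Place pivot at position 1: [3, 9, 10, 19, 17, 13, 12, 38, 39]
Pivot position: 1

After partitioning with pivot 9, the array becomes [3, 9, 10, 19, 17, 13, 12, 38, 39]. The pivot is placed at index 1. All elements to the left of the pivot are <= 9, and all elements to the right are > 9.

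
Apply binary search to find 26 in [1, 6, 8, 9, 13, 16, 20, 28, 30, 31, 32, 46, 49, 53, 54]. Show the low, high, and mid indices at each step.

Binary search for 26 in [1, 6, 8, 9, 13, 16, 20, 28, 30, 31, 32, 46, 49, 53, 54]:

lo=0, hi=14, mid=7, arr[mid]=28 -> 28 > 26, search left half
lo=0, hi=6, mid=3, arr[mid]=9 -> 9 < 26, search right half
lo=4, hi=6, mid=5, arr[mid]=16 -> 16 < 26, search right half
lo=6, hi=6, mid=6, arr[mid]=20 -> 20 < 26, search right half
lo=7 > hi=6, target 26 not found

Binary search determines that 26 is not in the array after 4 comparisons. The search space was exhausted without finding the target.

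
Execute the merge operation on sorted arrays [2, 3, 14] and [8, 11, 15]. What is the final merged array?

Merging process:

Compare 2 vs 8: take 2 from left. Merged: [2]
Compare 3 vs 8: take 3 from left. Merged: [2, 3]
Compare 14 vs 8: take 8 from right. Merged: [2, 3, 8]
Compare 14 vs 11: take 11 from right. Merged: [2, 3, 8, 11]
Compare 14 vs 15: take 14 from left. Merged: [2, 3, 8, 11, 14]
Append remaining from right: [15]. Merged: [2, 3, 8, 11, 14, 15]

Final merged array: [2, 3, 8, 11, 14, 15]
Total comparisons: 5

The merged array is [2, 3, 8, 11, 14, 15], requiring 5 comparisons. The merge step runs in O(n) time where n is the total number of elements.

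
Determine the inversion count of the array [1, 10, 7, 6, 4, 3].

Finding inversions in [1, 10, 7, 6, 4, 3]:

(1, 2): arr[1]=10 > arr[2]=7
(1, 3): arr[1]=10 > arr[3]=6
(1, 4): arr[1]=10 > arr[4]=4
(1, 5): arr[1]=10 > arr[5]=3
(2, 3): arr[2]=7 > arr[3]=6
(2, 4): arr[2]=7 > arr[4]=4
(2, 5): arr[2]=7 > arr[5]=3
(3, 4): arr[3]=6 > arr[4]=4
(3, 5): arr[3]=6 > arr[5]=3
(4, 5): arr[4]=4 > arr[5]=3

Total inversions: 10

The array has 10 inversion(s): (1,2), (1,3), (1,4), (1,5), (2,3), (2,4), (2,5), (3,4), (3,5), (4,5). Each pair (i,j) satisfies i < j and arr[i] > arr[j].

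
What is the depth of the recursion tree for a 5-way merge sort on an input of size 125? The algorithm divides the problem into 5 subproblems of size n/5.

For divide and conquer with division factor 5:

Problem sizes at each level:
Level 0: 125
Level 1: 25
Level 2: 5
Level 3: 1

The root is level 0 and the size-1 base case is level 3 (the tree spans levels 0 through 3, i.e. 4 levels counting the root), so the depth is the number of divisions: log_5(125) = 3

The recursion tree depth is log_5(125) = 3. At each level, the problem size is divided by 5, so it takes 3 divisions to reduce to a base case of size 1. The algorithm makes 5 recursive calls at each level.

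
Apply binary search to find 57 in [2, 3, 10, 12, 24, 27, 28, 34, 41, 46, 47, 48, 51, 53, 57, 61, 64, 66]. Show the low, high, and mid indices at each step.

Binary search for 57 in [2, 3, 10, 12, 24, 27, 28, 34, 41, 46, 47, 48, 51, 53, 57, 61, 64, 66]:

lo=0, hi=17, mid=8, arr[mid]=41 -> 41 < 57, search right half
lo=9, hi=17, mid=13, arr[mid]=53 -> 53 < 57, search right half
lo=14, hi=17, mid=15, arr[mid]=61 -> 61 > 57, search left half
lo=14, hi=14, mid=14, arr[mid]=57 -> Found target at index 14!

Binary search finds 57 at index 14 after 4 comparisons. The search repeatedly halves the search space by comparing with the middle element.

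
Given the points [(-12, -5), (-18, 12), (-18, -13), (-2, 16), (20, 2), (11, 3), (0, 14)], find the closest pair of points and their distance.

Computing all pairwise distances among 7 points:

d((-12, -5), (-18, 12)) = 18.0278
d((-12, -5), (-18, -13)) = 10.0
d((-12, -5), (-2, 16)) = 23.2594
d((-12, -5), (20, 2)) = 32.7567
d((-12, -5), (11, 3)) = 24.3516
d((-12, -5), (0, 14)) = 22.4722
d((-18, 12), (-18, -13)) = 25.0
d((-18, 12), (-2, 16)) = 16.4924
d((-18, 12), (20, 2)) = 39.2938
d((-18, 12), (11, 3)) = 30.3645
d((-18, 12), (0, 14)) = 18.1108
d((-18, -13), (-2, 16)) = 33.121
d((-18, -13), (20, 2)) = 40.8534
d((-18, -13), (11, 3)) = 33.121
d((-18, -13), (0, 14)) = 32.45
d((-2, 16), (20, 2)) = 26.0768
d((-2, 16), (11, 3)) = 18.3848
d((-2, 16), (0, 14)) = 2.8284 <-- minimum
d((20, 2), (11, 3)) = 9.0554
d((20, 2), (0, 14)) = 23.3238
d((11, 3), (0, 14)) = 15.5563

Closest pair: (-2, 16) and (0, 14) with distance 2.8284

The closest pair is (-2, 16) and (0, 14) with Euclidean distance 2.8284. For 7 points, brute-force pairwise comparison is shown above. For large n, the divide-and-conquer algorithm (sort by x, recurse on halves, check the dividing strip) achieves O(n log n).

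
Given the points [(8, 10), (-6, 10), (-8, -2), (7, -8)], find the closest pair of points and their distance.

Computing all pairwise distances among 4 points:

d((8, 10), (-6, 10)) = 14.0
d((8, 10), (-8, -2)) = 20.0
d((8, 10), (7, -8)) = 18.0278
d((-6, 10), (-8, -2)) = 12.1655 <-- minimum
d((-6, 10), (7, -8)) = 22.2036
d((-8, -2), (7, -8)) = 16.1555

Closest pair: (-6, 10) and (-8, -2) with distance 12.1655

The closest pair is (-6, 10) and (-8, -2) with Euclidean distance 12.1655. For 4 points, brute-force pairwise comparison is shown above. For large n, the divide-and-conquer algorithm (sort by x, recurse on halves, check the dividing strip) achieves O(n log n).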